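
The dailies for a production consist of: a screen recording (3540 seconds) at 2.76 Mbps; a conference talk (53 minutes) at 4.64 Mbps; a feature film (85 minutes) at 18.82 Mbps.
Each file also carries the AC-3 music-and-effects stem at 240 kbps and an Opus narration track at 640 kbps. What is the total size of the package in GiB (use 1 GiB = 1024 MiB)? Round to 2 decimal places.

15.24 GiB

Audio total: 240 + 640 = 880 kbps = 0.880 Mbps.
screen recording: 3.640 Mbps × 3540 s = 12885.6 Mb
conference talk: 5.520 Mbps × 3180 s = 17553.6 Mb
feature film: 19.700 Mbps × 5100 s = 100470.0 Mb
Total: 130909.2 Mb = 16363.6 MB.
= 15.24 GiB.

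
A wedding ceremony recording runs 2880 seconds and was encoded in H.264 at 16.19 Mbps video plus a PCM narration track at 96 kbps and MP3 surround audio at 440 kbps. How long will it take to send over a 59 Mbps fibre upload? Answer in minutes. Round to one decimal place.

13.6 minutes

Audio total: 96 + 440 = 536 kbps = 0.536 Mbps.
Total bitrate: 16.726 Mbps.
File: 16.726 Mbps × 2880 s = 48170.9 Mb.
At 59 Mbps: 48170.9 / 59 = 816.5 s ≈ 13.6 minutes.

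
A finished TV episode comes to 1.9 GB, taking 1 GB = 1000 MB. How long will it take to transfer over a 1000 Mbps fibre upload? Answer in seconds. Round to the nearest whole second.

File: 1.9 GB = 15200.0 Mb.
At 1000 Mbps: 15200.0 / 1000 = 15.2 s ≈ 15.2 seconds.

15 seconds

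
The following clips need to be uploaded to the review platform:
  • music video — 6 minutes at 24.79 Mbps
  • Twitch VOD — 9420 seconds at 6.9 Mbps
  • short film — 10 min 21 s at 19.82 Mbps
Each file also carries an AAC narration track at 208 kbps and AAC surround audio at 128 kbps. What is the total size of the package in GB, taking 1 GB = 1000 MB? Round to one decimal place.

11.2 GB

Audio total: 208 + 128 = 336 kbps = 0.336 Mbps.
music video: 25.126 Mbps × 360 s = 9045.4 Mb
Twitch VOD: 7.236 Mbps × 9420 s = 68163.1 Mb
short film: 20.156 Mbps × 621 s = 12516.9 Mb
Total: 89725.4 Mb = 11215.7 MB.
= 11.22 GB.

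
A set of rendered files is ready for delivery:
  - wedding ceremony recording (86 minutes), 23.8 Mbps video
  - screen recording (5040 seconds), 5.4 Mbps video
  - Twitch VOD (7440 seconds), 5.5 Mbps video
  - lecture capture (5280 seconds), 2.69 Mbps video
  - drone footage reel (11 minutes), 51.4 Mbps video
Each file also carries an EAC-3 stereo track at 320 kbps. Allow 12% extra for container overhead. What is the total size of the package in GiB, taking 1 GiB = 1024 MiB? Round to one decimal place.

32.2 GiB

Audio: 320 kbps = 0.320 Mbps.
wedding ceremony recording: 24.120 Mbps × 5160 s × 1.12 = 139394.3 Mb
screen recording: 5.720 Mbps × 5040 s × 1.12 = 32288.3 Mb
Twitch VOD: 5.820 Mbps × 7440 s × 1.12 = 48496.9 Mb
lecture capture: 3.010 Mbps × 5280 s × 1.12 = 17799.9 Mb
drone footage reel: 51.720 Mbps × 660 s × 1.12 = 38231.4 Mb
Total: 276210.8 Mb = 34526.4 MB.
= 32.16 GiB.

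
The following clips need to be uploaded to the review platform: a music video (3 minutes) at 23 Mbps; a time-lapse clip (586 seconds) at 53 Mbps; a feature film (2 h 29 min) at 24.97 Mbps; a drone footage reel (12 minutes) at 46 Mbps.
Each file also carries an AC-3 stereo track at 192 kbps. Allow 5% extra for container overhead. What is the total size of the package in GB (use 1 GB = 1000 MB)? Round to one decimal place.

38.5 GB

Audio: 192 kbps = 0.192 Mbps.
music video: 23.192 Mbps × 180 s × 1.05 = 4383.3 Mb
time-lapse clip: 53.192 Mbps × 586 s × 1.05 = 32729.0 Mb
feature film: 25.162 Mbps × 8940 s × 1.05 = 236195.7 Mb
drone footage reel: 46.192 Mbps × 720 s × 1.05 = 34921.2 Mb
Total: 308229.2 Mb = 38528.6 MB.
= 38.53 GB.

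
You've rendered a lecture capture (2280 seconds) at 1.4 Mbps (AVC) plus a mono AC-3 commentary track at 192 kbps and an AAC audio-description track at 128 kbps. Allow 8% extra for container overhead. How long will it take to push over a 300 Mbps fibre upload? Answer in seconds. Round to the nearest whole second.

14 seconds

Audio total: 192 + 128 = 320 kbps = 0.320 Mbps.
Total bitrate: 1.720 Mbps.
File: 1.720 Mbps × 2280 s = 3921.6 Mb.
With 8% container overhead: ×1.08. → 4235.3 Mb.
At 300 Mbps: 4235.3 / 300 = 14.1 s ≈ 14.1 seconds.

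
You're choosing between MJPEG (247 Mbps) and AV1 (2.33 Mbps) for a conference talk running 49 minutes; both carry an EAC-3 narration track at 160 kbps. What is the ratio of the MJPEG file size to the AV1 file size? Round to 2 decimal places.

49 min = 2940 s
Audio: 160 kbps = 0.160 Mbps.
MJPEG: 247.160 Mbps × 2940 s = 726650.4 Mb = 90.831 GB.
AV1: 2.490 Mbps × 2940 s = 7320.6 Mb = 0.915 GB.
Ratio: 90.831 / 0.915 = 99.261.

99.26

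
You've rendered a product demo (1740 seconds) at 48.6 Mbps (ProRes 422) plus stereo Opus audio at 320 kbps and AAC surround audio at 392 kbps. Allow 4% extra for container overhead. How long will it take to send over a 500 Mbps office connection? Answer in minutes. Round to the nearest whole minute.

Audio total: 320 + 392 = 712 kbps = 0.712 Mbps.
Total bitrate: 49.312 Mbps.
File: 49.312 Mbps × 1740 s = 85802.9 Mb.
With 4% container overhead: ×1.04. → 89235.0 Mb.
At 500 Mbps: 89235.0 / 500 = 178.5 s ≈ 2.97 minutes.

3 minutes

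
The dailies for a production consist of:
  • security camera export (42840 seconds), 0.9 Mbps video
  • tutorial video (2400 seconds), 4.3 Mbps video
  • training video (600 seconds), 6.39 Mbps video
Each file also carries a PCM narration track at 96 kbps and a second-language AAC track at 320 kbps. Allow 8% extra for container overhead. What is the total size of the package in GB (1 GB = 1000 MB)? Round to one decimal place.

Audio total: 96 + 320 = 416 kbps = 0.416 Mbps.
security camera export: 1.316 Mbps × 42840 s × 1.08 = 60887.6 Mb
tutorial video: 4.716 Mbps × 2400 s × 1.08 = 12223.9 Mb
training video: 6.806 Mbps × 600 s × 1.08 = 4410.3 Mb
Total: 77521.8 Mb = 9690.2 MB.
= 9.690 GB.

9.7 GB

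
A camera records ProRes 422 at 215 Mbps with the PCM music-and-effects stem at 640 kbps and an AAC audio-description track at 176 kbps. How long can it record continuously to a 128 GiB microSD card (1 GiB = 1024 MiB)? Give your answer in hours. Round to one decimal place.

1.4 hours

Audio total: 640 + 176 = 816 kbps = 0.816 Mbps.
Total bitrate: 215 + 0.816 = 215.816 Mbps.
Capacity: 128 GiB = 1,099,512 Mb.
Recording time: 1,099,512 / 215.816 = 5,095 s ≈ 1.42 hours.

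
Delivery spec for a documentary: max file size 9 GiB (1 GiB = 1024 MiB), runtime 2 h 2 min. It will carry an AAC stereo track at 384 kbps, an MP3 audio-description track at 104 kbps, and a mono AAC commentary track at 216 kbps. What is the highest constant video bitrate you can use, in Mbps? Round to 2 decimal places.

Budget: 9 GiB = 77309.4 Mb.
2 h 2 min = 122 min = 7320 s
Total bitrate budget: 77309.4 Mb / 7320 s = 10.561 Mbps.
Audio total: 384 + 104 + 216 = 704 kbps = 0.704 Mbps.
Video: 10.561 − 0.704 = 9.857 Mbps.

9.86 Mbps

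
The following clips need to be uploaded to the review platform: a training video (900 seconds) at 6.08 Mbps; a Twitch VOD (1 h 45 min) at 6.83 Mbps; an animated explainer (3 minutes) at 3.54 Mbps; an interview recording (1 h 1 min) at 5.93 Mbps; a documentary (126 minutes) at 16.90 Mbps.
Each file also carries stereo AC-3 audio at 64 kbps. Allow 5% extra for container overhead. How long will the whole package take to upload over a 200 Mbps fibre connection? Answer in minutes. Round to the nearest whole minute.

Audio: 64 kbps = 0.064 Mbps.
training video: 6.144 Mbps × 900 s × 1.05 = 5806.1 Mb
Twitch VOD: 6.894 Mbps × 6300 s × 1.05 = 45603.8 Mb
animated explainer: 3.604 Mbps × 180 s × 1.05 = 681.2 Mb
interview recording: 5.994 Mbps × 3660 s × 1.05 = 23034.9 Mb
documentary: 16.964 Mbps × 7560 s × 1.05 = 134660.2 Mb
Total: 209786.2 Mb = 26223.3 MB.
At 200 Mbps: 209786.2 / 200 = 1049 s ≈ 17.5 minutes.

17 minutes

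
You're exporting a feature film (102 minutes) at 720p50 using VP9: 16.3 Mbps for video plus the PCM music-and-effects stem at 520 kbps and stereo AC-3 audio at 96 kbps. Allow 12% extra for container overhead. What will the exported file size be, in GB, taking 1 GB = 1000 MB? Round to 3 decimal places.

14.494 GB

102 min = 6120 s
Audio total: 520 + 96 = 616 kbps = 0.616 Mbps.
Total bitrate: 16.3 + 0.616 = 16.916 Mbps.
Stream data: 16.916 Mbps × 6120 s = 103525.9 Mb.
With 12% container overhead: ×1.12.
115,949 Mb ÷ 8 = 14,494 MB → 14.49 GB.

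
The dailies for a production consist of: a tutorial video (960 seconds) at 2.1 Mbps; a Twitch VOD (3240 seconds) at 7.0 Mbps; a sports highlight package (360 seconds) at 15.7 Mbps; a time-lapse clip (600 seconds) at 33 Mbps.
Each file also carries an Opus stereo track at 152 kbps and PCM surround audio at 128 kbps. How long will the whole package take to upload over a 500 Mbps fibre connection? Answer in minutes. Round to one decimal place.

Audio total: 152 + 128 = 280 kbps = 0.280 Mbps.
tutorial video: 2.380 Mbps × 960 s = 2284.8 Mb
Twitch VOD: 7.280 Mbps × 3240 s = 23587.2 Mb
sports highlight package: 15.980 Mbps × 360 s = 5752.8 Mb
time-lapse clip: 33.280 Mbps × 600 s = 19968.0 Mb
Total: 51592.8 Mb = 6449.1 MB.
At 500 Mbps: 51592.8 / 500 = 103 s ≈ 1.72 minutes.

1.7 minutes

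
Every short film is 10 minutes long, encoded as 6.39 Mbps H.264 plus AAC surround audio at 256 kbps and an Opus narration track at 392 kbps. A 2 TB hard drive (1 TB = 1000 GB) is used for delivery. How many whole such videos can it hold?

3788

10 min = 600 s
Audio total: 256 + 392 = 648 kbps = 0.648 Mbps.
Total bitrate: 7.038 Mbps.
Per item: 7.038 Mbps × 600 s = 4,223 Mb = 527.9 MB.
Capacity: 2 TB = 16,000,000 Mb; 3788.96 items → 3788 complete.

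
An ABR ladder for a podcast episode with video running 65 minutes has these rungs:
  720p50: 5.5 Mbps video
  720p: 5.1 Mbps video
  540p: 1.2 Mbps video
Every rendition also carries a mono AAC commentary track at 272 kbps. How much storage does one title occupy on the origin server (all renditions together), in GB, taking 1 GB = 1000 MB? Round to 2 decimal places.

6.15 GB

65 min = 3900 s
Audio: 272 kbps = 0.272 Mbps.
Sum of rendition bitrates: (5.5+0.272) + (5.1+0.272) + (1.2+0.272) = 12.616 Mbps.
× 3900 s = 49,202 Mb = 6,150 MB = 6.150 GB.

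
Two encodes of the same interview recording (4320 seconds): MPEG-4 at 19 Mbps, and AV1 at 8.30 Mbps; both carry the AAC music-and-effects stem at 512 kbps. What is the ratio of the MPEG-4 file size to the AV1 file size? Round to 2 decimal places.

Audio: 512 kbps = 0.512 Mbps.
MPEG-4: 19.512 Mbps × 4320 s = 84291.8 Mb = 9.813 GiB.
AV1: 8.812 Mbps × 4320 s = 38067.8 Mb = 4.432 GiB.
Ratio: 9.813 / 4.432 = 2.214.

2.21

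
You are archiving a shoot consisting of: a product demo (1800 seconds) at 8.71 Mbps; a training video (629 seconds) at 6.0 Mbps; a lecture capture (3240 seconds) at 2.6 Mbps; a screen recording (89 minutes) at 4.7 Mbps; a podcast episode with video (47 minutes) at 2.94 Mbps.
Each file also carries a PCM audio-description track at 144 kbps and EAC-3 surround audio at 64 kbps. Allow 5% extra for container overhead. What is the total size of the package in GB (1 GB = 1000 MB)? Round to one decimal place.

Audio total: 144 + 64 = 208 kbps = 0.208 Mbps.
product demo: 8.918 Mbps × 1800 s × 1.05 = 16855.0 Mb
training video: 6.208 Mbps × 629 s × 1.05 = 4100.1 Mb
lecture capture: 2.808 Mbps × 3240 s × 1.05 = 9552.8 Mb
screen recording: 4.908 Mbps × 5340 s × 1.05 = 27519.2 Mb
podcast episode with video: 3.148 Mbps × 2820 s × 1.05 = 9321.2 Mb
Total: 67348.3 Mb = 8418.5 MB.
= 8.419 GB.

8.4 GB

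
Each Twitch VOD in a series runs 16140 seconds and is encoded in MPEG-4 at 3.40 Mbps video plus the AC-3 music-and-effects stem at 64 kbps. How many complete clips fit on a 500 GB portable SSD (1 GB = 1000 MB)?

71

Audio: 64 kbps = 0.064 Mbps.
Total bitrate: 3.464 Mbps.
Per item: 3.464 Mbps × 16140 s = 55,909 Mb = 6,989 MB.
Capacity: 500 GB = 4,000,000 Mb; 71.54 items → 71 complete.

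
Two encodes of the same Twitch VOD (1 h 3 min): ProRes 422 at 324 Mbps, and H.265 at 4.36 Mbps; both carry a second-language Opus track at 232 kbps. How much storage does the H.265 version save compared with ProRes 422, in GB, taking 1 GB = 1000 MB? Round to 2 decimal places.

1 h 3 min = 63 min = 3780 s
Audio: 232 kbps = 0.232 Mbps.
ProRes 422: 324.232 Mbps × 3780 s = 1225597.0 Mb = 153.200 GB.
H.265: 4.592 Mbps × 3780 s = 17357.8 Mb = 2.170 GB.
Saving: 153.200 − 2.170 = 151.030 GB.

151.03 GB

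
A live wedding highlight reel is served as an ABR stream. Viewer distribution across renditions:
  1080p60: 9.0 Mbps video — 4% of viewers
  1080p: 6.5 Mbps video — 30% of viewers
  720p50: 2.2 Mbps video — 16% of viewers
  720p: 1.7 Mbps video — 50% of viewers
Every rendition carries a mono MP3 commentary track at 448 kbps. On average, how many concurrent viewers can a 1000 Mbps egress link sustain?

Audio: 448 kbps = 0.448 Mbps.
Average per-viewer bitrate: 0.04×9.448 + 0.30×6.948 + 0.16×2.648 + 0.50×2.148 = 3.960 Mbps.
1000 Mbps = 1,000 Mbps; 1,000 / 3.960 = 252.53 → 252.

252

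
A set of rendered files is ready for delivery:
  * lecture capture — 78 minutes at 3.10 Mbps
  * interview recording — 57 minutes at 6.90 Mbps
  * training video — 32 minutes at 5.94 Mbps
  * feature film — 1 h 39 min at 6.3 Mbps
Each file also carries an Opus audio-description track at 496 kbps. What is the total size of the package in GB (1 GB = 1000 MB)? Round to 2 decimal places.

11.86 GB

Audio: 496 kbps = 0.496 Mbps.
lecture capture: 3.596 Mbps × 4680 s = 16829.3 Mb
interview recording: 7.396 Mbps × 3420 s = 25294.3 Mb
training video: 6.436 Mbps × 1920 s = 12357.1 Mb
feature film: 6.796 Mbps × 5940 s = 40368.2 Mb
Total: 94849.0 Mb = 11856.1 MB.
= 11.86 GB.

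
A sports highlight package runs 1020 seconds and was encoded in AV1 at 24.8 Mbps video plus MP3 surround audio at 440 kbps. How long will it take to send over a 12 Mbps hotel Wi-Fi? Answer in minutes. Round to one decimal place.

Audio: 440 kbps = 0.440 Mbps.
Total bitrate: 25.240 Mbps.
File: 25.240 Mbps × 1020 s = 25744.8 Mb.
At 12 Mbps: 25744.8 / 12 = 2145.4 s ≈ 35.8 minutes.

35.8 minutes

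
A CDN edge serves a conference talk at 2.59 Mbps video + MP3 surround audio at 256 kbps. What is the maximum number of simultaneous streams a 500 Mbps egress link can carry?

Audio: 256 kbps = 0.256 Mbps.
Per-viewer media rate: 2.846 Mbps.
500 Mbps = 500.0 Mbps; 500.0 / 2.846 = 175.69 → 175 viewers.

175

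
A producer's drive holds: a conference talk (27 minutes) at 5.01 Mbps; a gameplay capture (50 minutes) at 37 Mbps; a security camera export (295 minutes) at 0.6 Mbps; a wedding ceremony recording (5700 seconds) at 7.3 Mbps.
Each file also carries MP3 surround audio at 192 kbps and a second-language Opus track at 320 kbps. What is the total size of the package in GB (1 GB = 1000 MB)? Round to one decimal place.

Audio total: 192 + 320 = 512 kbps = 0.512 Mbps.
conference talk: 5.522 Mbps × 1620 s = 8945.6 Mb
gameplay capture: 37.512 Mbps × 3000 s = 112536.0 Mb
security camera export: 1.112 Mbps × 17700 s = 19682.4 Mb
wedding ceremony recording: 7.812 Mbps × 5700 s = 44528.4 Mb
Total: 185692.4 Mb = 23211.6 MB.
= 23.21 GB.

23.2 GB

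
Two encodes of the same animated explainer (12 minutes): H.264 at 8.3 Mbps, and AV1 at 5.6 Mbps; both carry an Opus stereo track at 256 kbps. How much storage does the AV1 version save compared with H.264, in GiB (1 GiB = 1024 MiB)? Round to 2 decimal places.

0.23 GiB

12 min = 720 s
Audio: 256 kbps = 0.256 Mbps.
H.264: 8.556 Mbps × 720 s = 6160.3 Mb = 0.717 GiB.
AV1: 5.856 Mbps × 720 s = 4216.3 Mb = 0.491 GiB.
Saving: 0.717 − 0.491 = 0.226 GiB.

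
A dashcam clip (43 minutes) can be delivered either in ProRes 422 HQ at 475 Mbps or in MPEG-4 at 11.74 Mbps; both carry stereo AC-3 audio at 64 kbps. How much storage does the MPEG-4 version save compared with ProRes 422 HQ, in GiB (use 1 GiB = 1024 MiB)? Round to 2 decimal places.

139.14 GiB

43 min = 2580 s
Audio: 64 kbps = 0.064 Mbps.
ProRes 422 HQ: 475.064 Mbps × 2580 s = 1225665.1 Mb = 142.686 GiB.
MPEG-4: 11.804 Mbps × 2580 s = 30454.3 Mb = 3.545 GiB.
Saving: 142.686 − 3.545 = 139.141 GiB.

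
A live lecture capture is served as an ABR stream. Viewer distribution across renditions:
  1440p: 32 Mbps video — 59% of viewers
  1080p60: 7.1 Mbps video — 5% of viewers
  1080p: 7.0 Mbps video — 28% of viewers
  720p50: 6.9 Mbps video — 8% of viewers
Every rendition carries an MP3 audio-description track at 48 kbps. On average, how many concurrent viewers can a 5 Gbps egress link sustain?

229

Audio: 48 kbps = 0.048 Mbps.
Average per-viewer bitrate: 0.59×32.048 + 0.05×7.148 + 0.28×7.048 + 0.08×6.948 = 21.795 Mbps.
5 Gbps = 5,000 Mbps; 5,000 / 21.795 = 229.41 → 229.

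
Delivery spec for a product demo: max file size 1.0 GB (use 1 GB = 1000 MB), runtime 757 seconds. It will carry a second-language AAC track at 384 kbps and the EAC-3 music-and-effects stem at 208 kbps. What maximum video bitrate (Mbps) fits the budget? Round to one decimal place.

10.0 Mbps

Budget: 1.0 GB = 8000.0 Mb.
Total bitrate budget: 8000.0 Mb / 757 s = 10.568 Mbps.
Audio total: 384 + 208 = 592 kbps = 0.592 Mbps.
Video: 10.568 − 0.592 = 9.976 Mbps.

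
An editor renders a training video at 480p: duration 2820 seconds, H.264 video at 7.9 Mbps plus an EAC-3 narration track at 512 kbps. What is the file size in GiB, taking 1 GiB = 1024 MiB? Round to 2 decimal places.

2.76 GiB

Audio: 512 kbps = 0.512 Mbps.
Total bitrate: 7.9 + 0.512 = 8.412 Mbps.
Stream data: 8.412 Mbps × 2820 s = 23721.8 Mb.
23,722 Mb = 2,965,230,000 bytes ÷ 1,073,741,824 = 2.762 GiB.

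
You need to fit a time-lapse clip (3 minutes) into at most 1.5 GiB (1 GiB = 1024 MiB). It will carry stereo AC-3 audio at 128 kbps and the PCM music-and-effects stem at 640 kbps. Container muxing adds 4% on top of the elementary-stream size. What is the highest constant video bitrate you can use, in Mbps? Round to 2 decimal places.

68.06 Mbps

Budget: 1.5 GiB = 12884.9 Mb.
Stream payload after overhead: 12884.9 / 1.04 = 12389.3 Mb.
3 min = 180 s
Total bitrate budget: 12389.3 Mb / 180 s = 68.830 Mbps.
Audio total: 128 + 640 = 768 kbps = 0.768 Mbps.
Video: 68.830 − 0.768 = 68.062 Mbps.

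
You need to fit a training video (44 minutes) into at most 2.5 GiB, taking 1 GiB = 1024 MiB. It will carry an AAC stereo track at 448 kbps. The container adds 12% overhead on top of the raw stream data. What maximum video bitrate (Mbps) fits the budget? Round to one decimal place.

6.8 Mbps

Budget: 2.5 GiB = 21474.8 Mb.
Stream payload after overhead: 21474.8 / 1.12 = 19174.0 Mb.
44 min = 2640 s
Total bitrate budget: 19174.0 Mb / 2640 s = 7.263 Mbps.
Audio: 448 kbps = 0.448 Mbps.
Video: 7.263 − 0.448 = 6.815 Mbps.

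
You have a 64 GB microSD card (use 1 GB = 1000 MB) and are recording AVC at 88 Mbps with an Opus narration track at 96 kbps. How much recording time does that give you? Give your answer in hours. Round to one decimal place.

Audio: 96 kbps = 0.096 Mbps.
Total bitrate: 88 + 0.096 = 88.096 Mbps.
Capacity: 64 GB = 512,000 Mb.
Recording time: 512,000 / 88.096 = 5,812 s ≈ 1.61 hours.

1.6 hours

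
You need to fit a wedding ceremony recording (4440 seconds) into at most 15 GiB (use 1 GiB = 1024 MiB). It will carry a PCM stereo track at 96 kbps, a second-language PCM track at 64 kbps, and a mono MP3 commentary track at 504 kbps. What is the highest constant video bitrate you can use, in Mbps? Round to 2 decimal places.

28.36 Mbps

Budget: 15 GiB = 128849.0 Mb.
Total bitrate budget: 128849.0 Mb / 4440 s = 29.020 Mbps.
Audio total: 96 + 64 + 504 = 664 kbps = 0.664 Mbps.
Video: 29.020 − 0.664 = 28.356 Mbps.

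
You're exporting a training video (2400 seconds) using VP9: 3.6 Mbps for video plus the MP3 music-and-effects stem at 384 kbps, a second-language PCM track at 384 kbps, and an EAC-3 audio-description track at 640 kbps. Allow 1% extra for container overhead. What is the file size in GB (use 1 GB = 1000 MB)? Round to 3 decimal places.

Audio total: 384 + 384 + 640 = 1408 kbps = 1.408 Mbps.
Total bitrate: 3.6 + 1.408 = 5.008 Mbps.
Stream data: 5.008 Mbps × 2400 s = 12019.2 Mb.
With 1% container overhead: ×1.01.
12,139 Mb ÷ 8 = 1,517 MB → 1.517 GB.

1.517 GB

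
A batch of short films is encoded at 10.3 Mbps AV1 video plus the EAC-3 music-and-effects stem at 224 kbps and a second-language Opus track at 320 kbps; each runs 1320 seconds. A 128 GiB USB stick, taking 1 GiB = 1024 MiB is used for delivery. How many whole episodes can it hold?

Audio total: 224 + 320 = 544 kbps = 0.544 Mbps.
Total bitrate: 10.844 Mbps.
Per item: 10.844 Mbps × 1320 s = 14,314 Mb = 1,789 MB.
Capacity: 128 GiB = 1,099,512 Mb; 76.81 items → 76 complete.

76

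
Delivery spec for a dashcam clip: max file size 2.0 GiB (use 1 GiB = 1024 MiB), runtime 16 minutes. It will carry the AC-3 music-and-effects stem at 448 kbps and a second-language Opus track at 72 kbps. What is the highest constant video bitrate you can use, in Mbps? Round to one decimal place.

Budget: 2.0 GiB = 17179.9 Mb.
16 min = 960 s
Total bitrate budget: 17179.9 Mb / 960 s = 17.896 Mbps.
Audio total: 448 + 72 = 520 kbps = 0.520 Mbps.
Video: 17.896 − 0.520 = 17.376 Mbps.

17.4 Mbps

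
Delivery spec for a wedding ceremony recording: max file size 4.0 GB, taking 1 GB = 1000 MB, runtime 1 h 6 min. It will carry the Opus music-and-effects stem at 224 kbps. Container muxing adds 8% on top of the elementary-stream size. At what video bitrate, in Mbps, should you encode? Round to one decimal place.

7.3 Mbps

Budget: 4.0 GB = 32000.0 Mb.
Stream payload after overhead: 32000.0 / 1.08 = 29629.6 Mb.
1 h 6 min = 66 min = 3960 s
Total bitrate budget: 29629.6 Mb / 3960 s = 7.482 Mbps.
Audio: 224 kbps = 0.224 Mbps.
Video: 7.482 − 0.224 = 7.258 Mbps.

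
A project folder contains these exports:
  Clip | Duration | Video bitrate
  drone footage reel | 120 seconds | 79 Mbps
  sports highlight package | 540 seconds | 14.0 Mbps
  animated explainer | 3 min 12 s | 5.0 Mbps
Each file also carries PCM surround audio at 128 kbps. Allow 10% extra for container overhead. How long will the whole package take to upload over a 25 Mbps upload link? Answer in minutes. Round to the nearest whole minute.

13 minutes

Audio: 128 kbps = 0.128 Mbps.
drone footage reel: 79.128 Mbps × 120 s × 1.10 = 10444.9 Mb
sports highlight package: 14.128 Mbps × 540 s × 1.10 = 8392.0 Mb
animated explainer: 5.128 Mbps × 192 s × 1.10 = 1083.0 Mb
Total: 19920.0 Mb = 2490.0 MB.
At 25 Mbps: 19920.0 / 25 = 797 s ≈ 13.3 minutes.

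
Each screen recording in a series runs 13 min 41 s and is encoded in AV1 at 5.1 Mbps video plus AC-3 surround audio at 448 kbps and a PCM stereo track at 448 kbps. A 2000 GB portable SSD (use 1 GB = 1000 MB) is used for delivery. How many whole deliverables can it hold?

13 min 41 s = 821 s
Audio total: 448 + 448 = 896 kbps = 0.896 Mbps.
Total bitrate: 5.996 Mbps.
Per item: 5.996 Mbps × 821 s = 4,923 Mb = 615.3 MB.
Capacity: 2000 GB = 16,000,000 Mb; 3250.24 items → 3250 complete.

3250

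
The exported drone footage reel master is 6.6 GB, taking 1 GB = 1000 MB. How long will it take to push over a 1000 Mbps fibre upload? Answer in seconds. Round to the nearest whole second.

File: 6.6 GB = 52800.0 Mb.
At 1000 Mbps: 52800.0 / 1000 = 52.8 s ≈ 52.8 seconds.

53 seconds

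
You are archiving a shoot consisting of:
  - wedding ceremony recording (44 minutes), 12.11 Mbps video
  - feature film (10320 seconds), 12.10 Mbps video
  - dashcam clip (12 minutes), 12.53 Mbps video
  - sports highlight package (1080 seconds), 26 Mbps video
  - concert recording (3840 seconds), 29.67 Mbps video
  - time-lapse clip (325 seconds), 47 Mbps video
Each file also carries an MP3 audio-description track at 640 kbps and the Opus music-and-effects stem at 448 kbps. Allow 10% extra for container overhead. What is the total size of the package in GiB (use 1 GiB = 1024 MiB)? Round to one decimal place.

44.0 GiB

Audio total: 640 + 448 = 1088 kbps = 1.088 Mbps.
wedding ceremony recording: 13.198 Mbps × 2640 s × 1.10 = 38327.0 Mb
feature film: 13.188 Mbps × 10320 s × 1.10 = 149710.2 Mb
dashcam clip: 13.618 Mbps × 720 s × 1.10 = 10785.5 Mb
sports highlight package: 27.088 Mbps × 1080 s × 1.10 = 32180.5 Mb
concert recording: 30.758 Mbps × 3840 s × 1.10 = 129921.8 Mb
time-lapse clip: 48.088 Mbps × 325 s × 1.10 = 17191.5 Mb
Total: 378116.4 Mb = 47264.6 MB.
= 44.02 GiB.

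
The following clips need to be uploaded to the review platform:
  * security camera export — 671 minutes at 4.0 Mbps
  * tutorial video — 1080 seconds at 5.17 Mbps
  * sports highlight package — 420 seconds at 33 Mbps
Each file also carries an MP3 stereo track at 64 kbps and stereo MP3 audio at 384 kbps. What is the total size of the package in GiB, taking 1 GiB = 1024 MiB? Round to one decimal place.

Audio total: 64 + 384 = 448 kbps = 0.448 Mbps.
security camera export: 4.448 Mbps × 40260 s = 179076.5 Mb
tutorial video: 5.618 Mbps × 1080 s = 6067.4 Mb
sports highlight package: 33.448 Mbps × 420 s = 14048.2 Mb
Total: 199192.1 Mb = 24899.0 MB.
= 23.19 GiB.

23.2 GiB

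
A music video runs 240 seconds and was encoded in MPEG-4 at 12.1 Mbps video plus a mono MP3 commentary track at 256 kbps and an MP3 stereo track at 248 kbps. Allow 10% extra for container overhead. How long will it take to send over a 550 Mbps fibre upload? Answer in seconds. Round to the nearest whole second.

6 seconds

Audio total: 256 + 248 = 504 kbps = 0.504 Mbps.
Total bitrate: 12.604 Mbps.
File: 12.604 Mbps × 240 s = 3025.0 Mb.
With 10% container overhead: ×1.10. → 3327.5 Mb.
At 550 Mbps: 3327.5 / 550 = 6.0 s ≈ 6.05 seconds.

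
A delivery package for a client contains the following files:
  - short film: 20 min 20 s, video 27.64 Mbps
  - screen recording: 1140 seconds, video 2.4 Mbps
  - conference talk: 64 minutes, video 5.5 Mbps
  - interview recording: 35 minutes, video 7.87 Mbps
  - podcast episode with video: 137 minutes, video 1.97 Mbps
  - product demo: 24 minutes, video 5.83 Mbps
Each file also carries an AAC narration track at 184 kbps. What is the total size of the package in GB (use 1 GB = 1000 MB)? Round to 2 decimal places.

Audio: 184 kbps = 0.184 Mbps.
short film: 27.824 Mbps × 1220 s = 33945.3 Mb
screen recording: 2.584 Mbps × 1140 s = 2945.8 Mb
conference talk: 5.684 Mbps × 3840 s = 21826.6 Mb
interview recording: 8.054 Mbps × 2100 s = 16913.4 Mb
podcast episode with video: 2.154 Mbps × 8220 s = 17705.9 Mb
product demo: 6.014 Mbps × 1440 s = 8660.2 Mb
Total: 101997.0 Mb = 12749.6 MB.
= 12.75 GB.

12.75 GB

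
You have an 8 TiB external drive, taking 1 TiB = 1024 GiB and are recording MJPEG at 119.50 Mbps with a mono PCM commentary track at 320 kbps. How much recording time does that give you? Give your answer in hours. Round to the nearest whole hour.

163 hours

Audio: 320 kbps = 0.320 Mbps.
Total bitrate: 119.50 + 0.320 = 119.820 Mbps.
Capacity: 8 TiB = 70,368,744 Mb.
Recording time: 70,368,744 / 119.820 = 587,287 s ≈ 163 hours.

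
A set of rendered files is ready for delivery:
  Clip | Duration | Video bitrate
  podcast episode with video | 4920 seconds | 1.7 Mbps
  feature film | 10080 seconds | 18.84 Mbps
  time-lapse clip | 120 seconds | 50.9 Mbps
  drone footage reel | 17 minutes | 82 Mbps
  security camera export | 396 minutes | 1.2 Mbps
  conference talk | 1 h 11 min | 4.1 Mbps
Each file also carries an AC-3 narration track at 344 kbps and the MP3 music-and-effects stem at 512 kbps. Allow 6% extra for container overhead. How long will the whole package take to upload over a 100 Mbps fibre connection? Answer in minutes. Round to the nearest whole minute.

66 minutes

Audio total: 344 + 512 = 856 kbps = 0.856 Mbps.
podcast episode with video: 2.556 Mbps × 4920 s × 1.06 = 13330.1 Mb
feature film: 19.696 Mbps × 10080 s × 1.06 = 210447.8 Mb
time-lapse clip: 51.756 Mbps × 120 s × 1.06 = 6583.4 Mb
drone footage reel: 82.856 Mbps × 1020 s × 1.06 = 89583.9 Mb
security camera export: 2.056 Mbps × 23760 s × 1.06 = 51781.6 Mb
conference talk: 4.956 Mbps × 4260 s × 1.06 = 22379.3 Mb
Total: 394106.0 Mb = 49263.3 MB.
At 100 Mbps: 394106.0 / 100 = 3941 s ≈ 65.7 minutes.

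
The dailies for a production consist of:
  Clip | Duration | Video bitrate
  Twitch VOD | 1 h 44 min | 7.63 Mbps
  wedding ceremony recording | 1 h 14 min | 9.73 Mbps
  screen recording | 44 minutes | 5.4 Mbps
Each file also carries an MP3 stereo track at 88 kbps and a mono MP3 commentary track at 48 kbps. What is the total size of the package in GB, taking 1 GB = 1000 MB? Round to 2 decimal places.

13.36 GB

Audio total: 88 + 48 = 136 kbps = 0.136 Mbps.
Twitch VOD: 7.766 Mbps × 6240 s = 48459.8 Mb
wedding ceremony recording: 9.866 Mbps × 4440 s = 43805.0 Mb
screen recording: 5.536 Mbps × 2640 s = 14615.0 Mb
Total: 106879.9 Mb = 13360.0 MB.
= 13.36 GB.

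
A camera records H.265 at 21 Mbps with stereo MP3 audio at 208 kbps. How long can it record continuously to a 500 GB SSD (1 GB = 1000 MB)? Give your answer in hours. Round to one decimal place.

52.4 hours

Audio: 208 kbps = 0.208 Mbps.
Total bitrate: 21 + 0.208 = 21.208 Mbps.
Capacity: 500 GB = 4,000,000 Mb.
Recording time: 4,000,000 / 21.208 = 188,608 s ≈ 52.4 hours.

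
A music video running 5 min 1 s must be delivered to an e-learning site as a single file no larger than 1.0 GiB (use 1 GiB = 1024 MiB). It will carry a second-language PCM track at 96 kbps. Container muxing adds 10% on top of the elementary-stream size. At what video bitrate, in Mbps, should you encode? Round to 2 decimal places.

25.85 Mbps

Budget: 1.0 GiB = 8589.9 Mb.
Stream payload after overhead: 8589.9 / 1.10 = 7809.0 Mb.
5 min 1 s = 301 s
Total bitrate budget: 7809.0 Mb / 301 s = 25.944 Mbps.
Audio: 96 kbps = 0.096 Mbps.
Video: 25.944 − 0.096 = 25.848 Mbps.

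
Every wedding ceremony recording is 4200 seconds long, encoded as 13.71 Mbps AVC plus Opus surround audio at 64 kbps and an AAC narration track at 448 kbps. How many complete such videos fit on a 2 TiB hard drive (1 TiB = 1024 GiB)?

Audio total: 64 + 448 = 512 kbps = 0.512 Mbps.
Total bitrate: 14.222 Mbps.
Per item: 14.222 Mbps × 4200 s = 59,732 Mb = 7,467 MB.
Capacity: 2 TiB = 17,592,186 Mb; 294.52 items → 294 complete.

294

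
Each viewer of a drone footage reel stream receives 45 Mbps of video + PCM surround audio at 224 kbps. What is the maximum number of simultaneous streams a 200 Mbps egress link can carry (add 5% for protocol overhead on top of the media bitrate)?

Audio: 224 kbps = 0.224 Mbps.
Per-viewer media rate: 45.224 Mbps.
On the wire with 5% overhead: 47.485 Mbps.
200 Mbps = 200.0 Mbps; 200.0 / 47.485 = 4.21 → 4 viewers.

4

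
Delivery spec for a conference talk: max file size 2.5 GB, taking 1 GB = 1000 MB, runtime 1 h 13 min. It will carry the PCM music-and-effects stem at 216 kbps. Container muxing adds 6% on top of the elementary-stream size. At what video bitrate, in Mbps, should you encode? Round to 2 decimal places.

4.09 Mbps

Budget: 2.5 GB = 20000.0 Mb.
Stream payload after overhead: 20000.0 / 1.06 = 18867.9 Mb.
1 h 13 min = 73 min = 4380 s
Total bitrate budget: 18867.9 Mb / 4380 s = 4.308 Mbps.
Audio: 216 kbps = 0.216 Mbps.
Video: 4.308 − 0.216 = 4.092 Mbps.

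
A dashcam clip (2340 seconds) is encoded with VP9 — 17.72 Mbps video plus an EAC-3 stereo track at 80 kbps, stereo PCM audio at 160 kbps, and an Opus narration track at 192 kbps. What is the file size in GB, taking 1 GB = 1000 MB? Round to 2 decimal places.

Audio total: 80 + 160 + 192 = 432 kbps = 0.432 Mbps.
Total bitrate: 17.72 + 0.432 = 18.152 Mbps.
Stream data: 18.152 Mbps × 2340 s = 42475.7 Mb.
42,476 Mb ÷ 8 = 5,309 MB → 5.309 GB.

5.31 GB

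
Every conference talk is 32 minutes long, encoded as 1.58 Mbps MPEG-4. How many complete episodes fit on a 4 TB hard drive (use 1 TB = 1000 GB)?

10548

32 min = 1920 s
Per item: 1.580 Mbps × 1920 s = 3,034 Mb = 379.2 MB.
Capacity: 4 TB = 32,000,000 Mb; 10548.52 items → 10548 complete.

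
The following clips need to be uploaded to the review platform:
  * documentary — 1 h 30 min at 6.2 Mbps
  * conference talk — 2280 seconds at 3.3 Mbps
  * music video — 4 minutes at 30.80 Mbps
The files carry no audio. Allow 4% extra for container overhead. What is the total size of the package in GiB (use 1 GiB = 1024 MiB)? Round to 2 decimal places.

documentary: 6.200 Mbps × 5400 s × 1.04 = 34819.2 Mb
conference talk: 3.300 Mbps × 2280 s × 1.04 = 7825.0 Mb
music video: 30.800 Mbps × 240 s × 1.04 = 7687.7 Mb
Total: 50331.8 Mb = 6291.5 MB.
= 5.859 GiB.

5.86 GiB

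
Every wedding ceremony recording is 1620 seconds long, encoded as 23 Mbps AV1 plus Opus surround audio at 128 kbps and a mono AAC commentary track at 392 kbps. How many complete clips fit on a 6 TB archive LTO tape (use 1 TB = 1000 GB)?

Audio total: 128 + 392 = 520 kbps = 0.520 Mbps.
Total bitrate: 23.520 Mbps.
Per item: 23.520 Mbps × 1620 s = 38,102 Mb = 4,763 MB.
Capacity: 6 TB = 48,000,000 Mb; 1259.76 items → 1259 complete.

1259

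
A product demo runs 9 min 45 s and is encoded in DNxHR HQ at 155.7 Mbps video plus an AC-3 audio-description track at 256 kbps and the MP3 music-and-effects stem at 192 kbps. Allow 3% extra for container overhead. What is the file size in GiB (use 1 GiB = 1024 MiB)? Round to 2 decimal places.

10.95 GiB

9 min 45 s = 585 s
Audio total: 256 + 192 = 448 kbps = 0.448 Mbps.
Total bitrate: 155.7 + 0.448 = 156.148 Mbps.
Stream data: 156.148 Mbps × 585 s = 91346.6 Mb.
With 3% container overhead: ×1.03.
94,087 Mb = 11,760,872,175 bytes ÷ 1,073,741,824 = 10.95 GiB.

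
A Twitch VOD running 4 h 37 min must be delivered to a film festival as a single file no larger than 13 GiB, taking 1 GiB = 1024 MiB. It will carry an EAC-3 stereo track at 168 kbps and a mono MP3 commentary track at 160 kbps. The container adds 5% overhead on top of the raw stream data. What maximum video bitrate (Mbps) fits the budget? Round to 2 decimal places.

6.07 Mbps

Budget: 13 GiB = 111669.1 Mb.
Stream payload after overhead: 111669.1 / 1.05 = 106351.6 Mb.
4 h 37 min = 277 min = 16620 s
Total bitrate budget: 106351.6 Mb / 16620 s = 6.399 Mbps.
Audio total: 168 + 160 = 328 kbps = 0.328 Mbps.
Video: 6.399 − 0.328 = 6.071 Mbps.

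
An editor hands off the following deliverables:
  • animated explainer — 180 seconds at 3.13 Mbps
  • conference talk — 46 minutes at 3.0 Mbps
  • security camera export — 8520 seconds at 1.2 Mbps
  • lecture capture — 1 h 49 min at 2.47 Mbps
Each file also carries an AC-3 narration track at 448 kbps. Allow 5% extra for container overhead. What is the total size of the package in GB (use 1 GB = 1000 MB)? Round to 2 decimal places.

5.68 GB

Audio: 448 kbps = 0.448 Mbps.
animated explainer: 3.578 Mbps × 180 s × 1.05 = 676.2 Mb
conference talk: 3.448 Mbps × 2760 s × 1.05 = 9992.3 Mb
security camera export: 1.648 Mbps × 8520 s × 1.05 = 14743.0 Mb
lecture capture: 2.918 Mbps × 6540 s × 1.05 = 20037.9 Mb
Total: 45449.5 Mb = 5681.2 MB.
= 5.681 GB.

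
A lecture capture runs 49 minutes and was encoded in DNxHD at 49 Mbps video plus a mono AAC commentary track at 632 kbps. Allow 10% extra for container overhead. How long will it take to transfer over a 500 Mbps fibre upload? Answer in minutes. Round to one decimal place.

49 min = 2940 s
Audio: 632 kbps = 0.632 Mbps.
Total bitrate: 49.632 Mbps.
File: 49.632 Mbps × 2940 s = 145918.1 Mb.
With 10% container overhead: ×1.10. → 160509.9 Mb.
At 500 Mbps: 160509.9 / 500 = 321.0 s ≈ 5.35 minutes.

5.4 minutes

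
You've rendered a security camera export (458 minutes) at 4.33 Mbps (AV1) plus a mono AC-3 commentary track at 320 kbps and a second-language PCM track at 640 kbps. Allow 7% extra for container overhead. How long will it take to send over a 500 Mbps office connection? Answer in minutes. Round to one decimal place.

458 min = 27480 s
Audio total: 320 + 640 = 960 kbps = 0.960 Mbps.
Total bitrate: 5.290 Mbps.
File: 5.290 Mbps × 27480 s = 145369.2 Mb.
With 7% container overhead: ×1.07. → 155545.0 Mb.
At 500 Mbps: 155545.0 / 500 = 311.1 s ≈ 5.18 minutes.

5.2 minutes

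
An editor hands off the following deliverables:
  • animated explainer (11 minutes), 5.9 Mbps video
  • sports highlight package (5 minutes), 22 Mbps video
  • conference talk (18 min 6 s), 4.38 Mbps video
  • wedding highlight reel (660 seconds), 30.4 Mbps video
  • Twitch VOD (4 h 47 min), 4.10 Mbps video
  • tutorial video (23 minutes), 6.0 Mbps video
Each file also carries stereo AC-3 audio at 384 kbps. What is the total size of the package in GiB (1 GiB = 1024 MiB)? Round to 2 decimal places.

Audio: 384 kbps = 0.384 Mbps.
animated explainer: 6.284 Mbps × 660 s = 4147.4 Mb
sports highlight package: 22.384 Mbps × 300 s = 6715.2 Mb
conference talk: 4.764 Mbps × 1086 s = 5173.7 Mb
wedding highlight reel: 30.784 Mbps × 660 s = 20317.4 Mb
Twitch VOD: 4.484 Mbps × 17220 s = 77214.5 Mb
tutorial video: 6.384 Mbps × 1380 s = 8809.9 Mb
Total: 122378.2 Mb = 15297.3 MB.
= 14.25 GiB.

14.25 GiB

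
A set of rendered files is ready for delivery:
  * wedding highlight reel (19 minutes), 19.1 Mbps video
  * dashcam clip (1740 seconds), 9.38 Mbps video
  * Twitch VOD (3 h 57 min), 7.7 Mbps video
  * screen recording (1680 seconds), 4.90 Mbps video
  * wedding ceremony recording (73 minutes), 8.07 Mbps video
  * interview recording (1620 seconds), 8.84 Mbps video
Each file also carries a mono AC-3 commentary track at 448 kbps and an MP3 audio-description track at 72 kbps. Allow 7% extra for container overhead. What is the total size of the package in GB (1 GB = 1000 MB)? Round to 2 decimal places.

Audio total: 448 + 72 = 520 kbps = 0.520 Mbps.
wedding highlight reel: 19.620 Mbps × 1140 s × 1.07 = 23932.5 Mb
dashcam clip: 9.900 Mbps × 1740 s × 1.07 = 18431.8 Mb
Twitch VOD: 8.220 Mbps × 14220 s × 1.07 = 125070.6 Mb
screen recording: 5.420 Mbps × 1680 s × 1.07 = 9743.0 Mb
wedding ceremony recording: 8.590 Mbps × 4380 s × 1.07 = 40257.9 Mb
interview recording: 9.360 Mbps × 1620 s × 1.07 = 16224.6 Mb
Total: 233660.4 Mb = 29207.5 MB.
= 29.21 GB.

29.21 GB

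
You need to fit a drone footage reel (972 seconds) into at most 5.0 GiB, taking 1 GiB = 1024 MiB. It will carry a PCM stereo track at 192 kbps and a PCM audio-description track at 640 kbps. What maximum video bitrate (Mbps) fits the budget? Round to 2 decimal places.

43.35 Mbps

Budget: 5.0 GiB = 42949.7 Mb.
Total bitrate budget: 42949.7 Mb / 972 s = 44.187 Mbps.
Audio total: 192 + 640 = 832 kbps = 0.832 Mbps.
Video: 44.187 − 0.832 = 43.355 Mbps.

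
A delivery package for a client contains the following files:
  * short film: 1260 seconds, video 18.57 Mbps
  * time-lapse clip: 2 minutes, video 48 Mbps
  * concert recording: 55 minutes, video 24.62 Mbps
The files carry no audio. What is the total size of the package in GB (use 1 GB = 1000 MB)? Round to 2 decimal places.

13.80 GB

short film: 18.570 Mbps × 1260 s = 23398.2 Mb
time-lapse clip: 48.000 Mbps × 120 s = 5760.0 Mb
concert recording: 24.620 Mbps × 3300 s = 81246.0 Mb
Total: 110404.2 Mb = 13800.5 MB.
= 13.80 GB.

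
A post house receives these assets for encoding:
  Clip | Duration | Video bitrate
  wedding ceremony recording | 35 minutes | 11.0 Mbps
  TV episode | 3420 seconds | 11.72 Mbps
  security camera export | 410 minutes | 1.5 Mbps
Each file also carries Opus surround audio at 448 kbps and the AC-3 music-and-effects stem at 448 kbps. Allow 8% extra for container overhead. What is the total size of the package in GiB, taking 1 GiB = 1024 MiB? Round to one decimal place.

Audio total: 448 + 448 = 896 kbps = 0.896 Mbps.
wedding ceremony recording: 11.896 Mbps × 2100 s × 1.08 = 26980.1 Mb
TV episode: 12.616 Mbps × 3420 s × 1.08 = 46598.5 Mb
security camera export: 2.396 Mbps × 24600 s × 1.08 = 63656.9 Mb
Total: 137235.5 Mb = 17154.4 MB.
= 15.98 GiB.

16.0 GiB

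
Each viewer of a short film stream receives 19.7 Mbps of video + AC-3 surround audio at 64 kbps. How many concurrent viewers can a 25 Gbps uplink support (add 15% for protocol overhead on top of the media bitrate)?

1099

Audio: 64 kbps = 0.064 Mbps.
Per-viewer media rate: 19.764 Mbps.
On the wire with 15% overhead: 22.729 Mbps.
25 Gbps = 25,000 Mbps; 25,000 / 22.729 = 1099.94 → 1099 viewers.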